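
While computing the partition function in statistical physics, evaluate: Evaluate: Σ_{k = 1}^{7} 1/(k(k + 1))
Partial fractions: 1/(k(k+1))=1/k - 1/(k+1)
Telescoping sum: 1(1-1/8)=1·7/8

Answer: 7/8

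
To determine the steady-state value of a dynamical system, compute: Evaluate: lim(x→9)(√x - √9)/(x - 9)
Multiply by conjugate (√x+√9)/(√x+√9):
=(x - 9)/((x - 9)(√x+√9))=1/(√x+√9)
As x → 9: 1/(2√9)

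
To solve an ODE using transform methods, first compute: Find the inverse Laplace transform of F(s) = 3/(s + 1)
L^(-1){3/(s-a)}=c·e^(at)
Here a=-1, c=3

Answer: 3e^(-t)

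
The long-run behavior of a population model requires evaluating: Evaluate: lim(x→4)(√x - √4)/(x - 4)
Multiply by conjugate (√x + √4)/(√x + √4):
=(x - 4)/((x - 4)(√x + √4))=1/(√x + √4)
As x → 4: 1/(2√4)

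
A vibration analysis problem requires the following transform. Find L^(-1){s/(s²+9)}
L^(-1){s/(s² + w²)} = cos(wt)
Here w = 3

Answer: cos(3t)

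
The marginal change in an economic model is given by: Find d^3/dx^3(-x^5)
Apply power rule 3 times:
d^1: -5x^4
d^2: -20x^3
d^3: -60x^2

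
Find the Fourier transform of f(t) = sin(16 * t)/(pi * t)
sin(W * t)/(pi * t)=(W/pi) * sinc(W * t/pi) is the impulse response of the ideal low-pass filter with cutoff W (here W=16).
Its Fourier transform is a rectangular function:
F(omega)=1 for |omega| < 16, 0 otherwise

Answer: rect(omega/32) [i.e., 1 for |omega| < 16, 0 otherwise]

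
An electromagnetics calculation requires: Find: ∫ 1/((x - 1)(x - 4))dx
Partial fractions: 1/((x-1)(x-4)) = A/(x-1) + B/(x-4)
A = -1/3, B = 1/3
∫ [-1/3· 1/(x-1) + 1/3· 1/(x-4)] dx
= (1/3)[ln|x-4| - ln|x-1|] + C

Answer: (1/3)·ln|(x-4)/(x-1)| + C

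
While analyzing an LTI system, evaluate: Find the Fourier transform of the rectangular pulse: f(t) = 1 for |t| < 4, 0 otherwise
F(omega) = integral from -4 to 4 of e^(-j * omega * t) dt
= 2 * sin(4 * omega)/omega = 8 * sinc(4 * omega/pi)

Answer: 2 * sin(4 * omega)/omega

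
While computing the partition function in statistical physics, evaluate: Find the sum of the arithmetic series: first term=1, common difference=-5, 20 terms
Last term: a_n = 1+(20-1)·-5 = -94
Sum = n(a_1+a_n)/2 = 20(1+(-94))/2 = -930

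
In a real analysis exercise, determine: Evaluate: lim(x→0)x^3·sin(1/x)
Squeeze theorem: -|x^3| ≤ x^3·sin(1/x) ≤ |x^3|
Since x^3 → 0 as x → 0, by squeeze theorem the limit is 0

Answer: 0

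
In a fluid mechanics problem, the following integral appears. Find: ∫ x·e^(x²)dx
Let u=x², du=2x dx
∫ (1/2)e^u du=e^u/2 + C

Answer: e^(x²)/2 + C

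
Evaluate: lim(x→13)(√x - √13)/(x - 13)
Multiply by conjugate (√x+√13)/(√x+√13):
=(x - 13)/((x - 13)(√x+√13))=1/(√x+√13)
As x → 13: 1/(2√13)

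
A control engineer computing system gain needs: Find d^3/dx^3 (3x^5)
Apply power rule 3 times:
d^1: 15x^4
d^2: 60x^3
d^3: 180x^2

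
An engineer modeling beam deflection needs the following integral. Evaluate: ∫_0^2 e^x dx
Antiderivative: e^x
Evaluate: (e^2 - 1)

Answer: e^2 - 1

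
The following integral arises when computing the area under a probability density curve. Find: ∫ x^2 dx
Using power rule: ∫ x^2 dx=1/3 x^3 + C=(1/3)x^3 + C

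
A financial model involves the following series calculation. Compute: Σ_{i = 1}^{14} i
Using formula: Σ i^1 = n(n+1)/2 = 14·15/2 = 105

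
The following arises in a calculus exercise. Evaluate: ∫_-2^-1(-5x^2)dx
Step 1: Find antiderivative F(x) = (-5/3)x^3
Step 2: F(-1) - F(-2) = 5/3 - (40/3) = -35/3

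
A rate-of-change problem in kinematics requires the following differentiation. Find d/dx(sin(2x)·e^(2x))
Product rule: (fg)' = f'g + fg'
f = sin(2x), f' = 2·cos(2x)
g = e^(2x), g' = 2·e^(2x)

Answer: 2·cos(2x)·e^(2x) + 2·sin(2x)·e^(2x)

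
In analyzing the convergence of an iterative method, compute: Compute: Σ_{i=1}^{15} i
Using formula: Σ i^1 = n(n + 1)/2 = 15·16/2 = 120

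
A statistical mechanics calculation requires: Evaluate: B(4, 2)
B(x,y) = Γ(x)Γ(y)/Γ(x+y) = (x-1)!(y-1)!/(x+y-1)!
B(4,2) = 3!·1!/5! = 1/20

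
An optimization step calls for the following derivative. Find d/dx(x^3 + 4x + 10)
Power rule: d/dx(ax^n) = n·a·x^(n-1)
Term by term: 3·x^2 + 4

Answer: 3x^2 + 4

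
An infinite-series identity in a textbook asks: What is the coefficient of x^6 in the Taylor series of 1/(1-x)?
1/(1-x)=Σ x^n for |x|<1
All coefficients are 1

Answer: 1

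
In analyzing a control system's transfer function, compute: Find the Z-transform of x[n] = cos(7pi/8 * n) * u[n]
Z{cos(w0*n)*u[n]} = z(z - cos(w0))/(z^2 - 2z*cos(w0) + 1)
With w0 = 7pi/8: X(z) = z(z - cos(7pi/8))/(z^2 - 2z*cos(7pi/8) + 1)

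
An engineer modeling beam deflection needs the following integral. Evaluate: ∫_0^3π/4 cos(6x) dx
Antiderivative: sin(6x)/6
Evaluate at bounds: [sin(6·3π/4)/6] - [sin(6·0)/6]
= ((1) - (0))/6 = 1/6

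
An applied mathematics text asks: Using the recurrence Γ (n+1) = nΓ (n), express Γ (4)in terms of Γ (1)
Γ(4)=3Γ(3)=3·2Γ(2)=...=3!·Γ(1)=6·Γ(1)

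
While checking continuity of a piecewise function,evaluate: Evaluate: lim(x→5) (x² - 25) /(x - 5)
Factor: (x² - 25)=(x-5)(x+5)
Cancel (x-5): lim(x→5) (x+5)=10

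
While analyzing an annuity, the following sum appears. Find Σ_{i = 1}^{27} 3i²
=3·n(n+1)(2n+1)/6=3·27·28·55/6=20790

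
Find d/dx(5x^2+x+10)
Power rule: d/dx(ax^n)=n·a·x^(n-1)
Term by term: 10·x+1

Answer: 10x+1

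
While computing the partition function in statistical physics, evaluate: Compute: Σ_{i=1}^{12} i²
Using formula: Σ i^2=n(n + 1)(2n + 1)/6=12·13·25/6=650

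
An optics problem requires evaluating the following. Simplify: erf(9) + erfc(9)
By definition erfc(x) = 1 - erf(x)
erf(9) + erfc(9) = erf(9) + 1 - erf(9) = 1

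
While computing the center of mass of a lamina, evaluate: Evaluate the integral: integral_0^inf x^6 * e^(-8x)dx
This is a Gamma integral. Substitute u = 8x (du = 8 dx):
integral_0^inf x^6 * e^(-8x) dx = (1/8^7) integral_0^inf u^6 * e^(-u) du
= Gamma(7)/8^7 = 6!/8^7 = 720/2097152

Answer: 45/131072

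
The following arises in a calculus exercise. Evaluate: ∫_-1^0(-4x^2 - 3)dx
Step 1: Find antiderivative F(x) = (-4/3)x^3-3x
Step 2: F(0) - F(-1) = 0 - (13/3) = -13/3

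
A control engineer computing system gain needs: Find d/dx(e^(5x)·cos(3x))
Product rule: (fg)' = f'g+fg'
f = e^(5x), f' = 5·e^(5x)
g = cos(3x), g' = -3·sin(3x)

Answer: 5·e^(5x)·cos(3x)-3·e^(5x)·sin(3x)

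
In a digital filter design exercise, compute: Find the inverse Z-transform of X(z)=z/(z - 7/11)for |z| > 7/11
Standard pair: z/(z-a) <-> a^n*u[n] for causal signals
With a=7/11: x[n]=(7/11)^n*u[n]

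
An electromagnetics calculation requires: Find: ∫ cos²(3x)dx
Using identity cos²(u)=(1+cos(2u))/2:
∫ (1+cos(6x))/2 dx=x/2+sin(6x)/12+C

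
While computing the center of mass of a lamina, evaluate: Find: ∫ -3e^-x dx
Since d/dx[e^-x] = - e^-x, we get 3e^-x + C

Answer: 3e^-x + C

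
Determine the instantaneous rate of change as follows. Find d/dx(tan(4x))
Chain rule: d/dx[tan(u)] = sec²(u)·u' where u = 4x
u' = 4

Answer: 4·sec²(4x)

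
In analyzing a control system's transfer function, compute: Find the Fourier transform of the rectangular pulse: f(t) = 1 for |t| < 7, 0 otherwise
F(omega)=integral from -7 to 7 of e^(-j*omega*t) dt
=2*sin(7*omega)/omega=14*sinc(7*omega/pi)

Answer: 2*sin(7*omega)/omega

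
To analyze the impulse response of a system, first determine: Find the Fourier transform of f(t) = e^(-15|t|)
Using the standard pair: F{e^(-a|t|)} = 2a/(a^2+omega^2)
With a = 15: F(omega) = 30/(225+omega^2)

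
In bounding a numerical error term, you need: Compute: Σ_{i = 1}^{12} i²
Using formula: Σ i^2 = n(n+1)(2n+1)/6 = 12·13·25/6 = 650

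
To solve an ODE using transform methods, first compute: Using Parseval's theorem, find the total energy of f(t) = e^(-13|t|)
Parseval's theorem: E=integral |f(t)|^2 dt=(1/2pi) integral |F(omega)|^2 domega
E=integral_{-inf}^{inf} e^(-26|t|) dt=2 * integral_0^inf e^(-26t) dt=2/(2 * 13)=1/13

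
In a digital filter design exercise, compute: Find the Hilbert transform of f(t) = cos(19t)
The Hilbert transform shifts each frequency component by -pi/2.
H{cos(wt)}=sin(wt)
With w=19: H{cos(19t)}=sin(19t)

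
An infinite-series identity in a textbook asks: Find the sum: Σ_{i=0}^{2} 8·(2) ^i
Geometric series: S = a(1 - r^n)/(1 - r)
a = 8, r = 2, n = 3
S = 8(1-8)/-1 = 56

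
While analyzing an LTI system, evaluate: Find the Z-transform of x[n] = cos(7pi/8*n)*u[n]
Z{cos(w0*n)*u[n]} = z(z - cos(w0))/(z^2-2z*cos(w0)+1)
With w0 = 7pi/8: X(z) = z(z - cos(7pi/8))/(z^2-2z*cos(7pi/8)+1)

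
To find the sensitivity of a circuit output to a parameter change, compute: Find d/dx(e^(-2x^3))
Chain rule: d/dx[e^u]=e^u · u' where u=-2x^3
u'=-6x^2

Answer: -6x^2·e^(-2x^3)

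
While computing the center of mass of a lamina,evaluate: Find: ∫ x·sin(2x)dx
By parts: u=x, dv=sin(2x) dx
du=dx, v=-cos(2x)/2
=-x·cos(2x)/2 + sin(2x)/2² + C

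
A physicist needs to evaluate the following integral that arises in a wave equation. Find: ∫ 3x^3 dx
Using power rule: ∫ 3x^3 dx = 3/4 x^4+C = (3/4)x^4+C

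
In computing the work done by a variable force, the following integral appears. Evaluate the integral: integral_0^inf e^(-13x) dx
integral_0^inf e^(-13x) dx=[-1/13 * e^(-13x)]_0^inf
=0 - (-1/13)=1/13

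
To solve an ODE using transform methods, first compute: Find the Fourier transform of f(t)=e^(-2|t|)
Using the standard pair: F{e^(-a|t|)}=2a/(a^2+omega^2)
With a=2: F(omega)=4/(4+omega^2)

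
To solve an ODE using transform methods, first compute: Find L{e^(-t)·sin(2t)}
First shifting: L{e^(at)f(t)} = F(s-a)
L{sin(2t)} = 2/(s²+4)
Shift: 2/((s+1)²+4)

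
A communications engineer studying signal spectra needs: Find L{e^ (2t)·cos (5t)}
First shifting: L{e^(at)f(t)}=F(s-a)
L{cos(5t)}=s/(s² + 25)
Shift: (s-2)/((s-2)² + 25)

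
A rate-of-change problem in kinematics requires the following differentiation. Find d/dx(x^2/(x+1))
Quotient rule: (f/g)' = (f'g - fg')/g²
f = x^2, f' = 2x
g = x+1, g' = 1

Answer: (2x·(x+1) - x^2)/(x+1)²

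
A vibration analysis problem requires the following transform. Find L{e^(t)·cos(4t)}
First shifting: L{e^(at)f(t)}=F(s-a)
L{cos(4t)}=s/(s²+16)
Shift: (s-1)/((s-1)²+16)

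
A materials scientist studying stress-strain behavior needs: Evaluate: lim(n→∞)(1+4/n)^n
This is the definition of e^4: lim(1 + 4/n)^n=e^4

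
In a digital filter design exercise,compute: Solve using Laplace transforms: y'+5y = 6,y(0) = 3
Take L of both sides: sY(s)-3+5Y(s) = 6/s
Y(s)(s+5) = 6/s+3
Y(s) = 6/(s(s+5))+3/(s+5)
Partial fractions: 6/(s(s+5)) = (6/5)/s - (6/5)/(s+5)
So Y(s) = (6/5)/s+(9/5)/(s+5)
Inverse transform (L^(-1){1/s} = 1, L^(-1){1/(s+5)} = e^(-5t)):

Answer: y(t) = 6/5+(9/5)·e^(-5t)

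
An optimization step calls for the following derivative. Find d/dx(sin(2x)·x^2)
Product rule: (fg)'=f'g+fg'
f=sin(2x), f'=2·cos(2x)
g=x^2, g'=2x

Answer: 2·cos(2x)·x^2+2·sin(2x)·x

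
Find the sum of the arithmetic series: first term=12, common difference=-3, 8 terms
Last term: a_n = 12 + (8 - 1)·-3 = -9
Sum = n(a_1 + a_n)/2 = 8(12 + (-9))/2 = 12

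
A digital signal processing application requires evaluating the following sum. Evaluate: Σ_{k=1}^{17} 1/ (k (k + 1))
Partial fractions: 1/(k(k + 1))=1/k - 1/(k + 1)
Telescoping sum: 1(1 - 1/18)=1·17/18

Answer: 17/18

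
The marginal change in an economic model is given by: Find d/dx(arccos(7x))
d/dx[arccos(u)]=-u'/√(1-u²), u=7x, u'=7

Answer: -7/√(1-49x²)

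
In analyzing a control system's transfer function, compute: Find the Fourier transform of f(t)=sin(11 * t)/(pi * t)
sin(W*t)/(pi*t) = (W/pi)*sinc(W*t/pi) is the impulse response of the ideal low-pass filter with cutoff W (here W = 11).
Its Fourier transform is a rectangular function:
F(omega) = 1 for |omega| < 11, 0 otherwise

Answer: rect(omega/22) [i.e., 1 for |omega| < 11, 0 otherwise]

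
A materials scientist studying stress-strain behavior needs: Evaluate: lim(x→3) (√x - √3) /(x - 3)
Multiply by conjugate (√x + √3)/(√x + √3):
=(x - 3)/((x - 3)(√x + √3))=1/(√x + √3)
As x → 3: 1/(2√3)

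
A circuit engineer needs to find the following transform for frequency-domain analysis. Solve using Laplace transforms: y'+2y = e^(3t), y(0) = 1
Take L: sY - 1+2Y = 1/(s-3)
Y(s+2) = 1/(s-3)+1
Y = 1/((s-3)(s+2))+1/(s+2)
Partial fractions: 1/((s-3)(s+2)) = (1/5)/(s-3) - (1/5)/(s+2)
So Y = (1/5)/(s-3)+(4/5)/(s+2)
Inverse Laplace transform (L^(-1){1/(s-3)} = e^(3t), L^(-1){1/(s+2)} = e^(-2t)):

Answer: y(t) = (1/5)·e^(3t)+(4/5)·e^(-2t)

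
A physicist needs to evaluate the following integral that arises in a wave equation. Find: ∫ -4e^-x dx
Since d/dx[e^-x] = - e^-x, we get 4e^-x + C

Answer: 4e^-x + C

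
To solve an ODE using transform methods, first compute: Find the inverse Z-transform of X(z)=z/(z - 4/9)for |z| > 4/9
Standard pair: z/(z-a) <-> a^n*u[n] for causal signals
With a = 4/9: x[n] = (4/9)^n*u[n]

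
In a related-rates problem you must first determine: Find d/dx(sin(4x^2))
Chain rule: d/dx[sin(u)]=cos(u)·u' where u=4x^2
u'=8x

Answer: 8x·cos(4x^2)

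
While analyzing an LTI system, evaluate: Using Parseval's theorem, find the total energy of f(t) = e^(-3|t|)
Parseval's theorem: E = integral |f(t)|^2 dt = (1/2pi) integral |F(omega)|^2 domega
E = integral_{-inf}^{inf} e^(-6|t|) dt = 2*integral_0^inf e^(-6t) dt = 2/(2*3) = 1/3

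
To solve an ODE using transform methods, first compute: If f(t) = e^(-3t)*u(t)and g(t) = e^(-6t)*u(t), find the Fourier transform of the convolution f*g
By the convolution theorem: F{f * g} = F(omega) * G(omega)
F(omega) = 1/(3+j * omega), G(omega) = 1/(6+j * omega)
F{f * g} = 1/((3+j * omega)(6+j * omega))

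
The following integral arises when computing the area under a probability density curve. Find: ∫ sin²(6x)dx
Using identity sin²(u) = (1 - cos(2u))/2:
∫ (1 - cos(12x))/2 dx = x/2 - sin(12x)/24 + C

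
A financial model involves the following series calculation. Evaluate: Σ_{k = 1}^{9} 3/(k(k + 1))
Partial fractions: 3/(k(k + 1))=3/k - 3/(k + 1)
Telescoping sum: 3(1 - 1/10)=3·9/10

Answer: 27/10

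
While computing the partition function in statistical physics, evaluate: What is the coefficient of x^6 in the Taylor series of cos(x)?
cos(x)=Σ (-1)^k x^(2k)/(2k)!
For x^6: (-1)^3/6!=-1/720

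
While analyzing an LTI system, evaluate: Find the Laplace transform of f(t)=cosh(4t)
L{cosh(at)}=s/(s²-a²)
L{cosh(4t)}=s/(s²-16)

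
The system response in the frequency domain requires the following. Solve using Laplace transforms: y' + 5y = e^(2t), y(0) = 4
Take L: sY - 4+5Y = 1/(s-2)
Y(s+5) = 1/(s-2)+4
Y = 1/((s-2)(s+5))+4/(s+5)
Partial fractions: 1/((s-2)(s+5)) = (1/7)/(s-2) - (1/7)/(s+5)
So Y = (1/7)/(s-2)+(27/7)/(s+5)
Inverse Laplace transform (L^(-1){1/(s-2)} = e^(2t), L^(-1){1/(s+5)} = e^(-5t)):

Answer: y(t) = (1/7)·e^(2t)+(27/7)·e^(-5t)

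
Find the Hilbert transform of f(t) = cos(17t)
The Hilbert transform shifts each frequency component by -pi/2.
H{cos(wt)}=sin(wt)
With w=17: H{cos(17t)}=sin(17t)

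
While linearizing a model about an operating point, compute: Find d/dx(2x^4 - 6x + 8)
Power rule: d/dx(ax^n)=n·a·x^(n-1)
Term by term: 8·x^3-6

Answer: 8x^3-6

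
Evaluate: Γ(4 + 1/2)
Γ(n+1/2)=(2n)!√π/(4^n·n!)
=40320√π/(256·24)=(105/16)·√π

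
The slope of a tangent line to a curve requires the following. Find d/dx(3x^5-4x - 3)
Power rule: d/dx(ax^n)=n·a·x^(n-1)
Term by term: 15·x^4-4

Answer: 15x^4-4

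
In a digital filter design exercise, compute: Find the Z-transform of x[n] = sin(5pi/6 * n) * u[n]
Z{sin(w0 * n) * u[n]} = z * sin(w0)/(z^2 - 2z * cos(w0) + 1)
With w0 = 5pi/6: X(z) = z * sin(5pi/6)/(z^2 - 2z * cos(5pi/6) + 1)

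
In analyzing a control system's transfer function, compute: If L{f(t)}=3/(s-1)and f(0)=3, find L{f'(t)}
L{f'(t)}=s·F(s) - f(0)=3s/(s-1) - 3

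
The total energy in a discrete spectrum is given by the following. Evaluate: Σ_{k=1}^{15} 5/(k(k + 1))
Partial fractions: 5/(k(k+1))=5/k - 5/(k+1)
Telescoping sum: 5(1-1/16)=5·15/16

Answer: 75/16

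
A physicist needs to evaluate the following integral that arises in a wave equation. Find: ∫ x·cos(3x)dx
By parts: u = x, dv = cos(3x) dx
du = dx, v = sin(3x)/3
= x·sin(3x)/3+cos(3x)/3²+C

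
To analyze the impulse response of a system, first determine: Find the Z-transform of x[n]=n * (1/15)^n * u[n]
Using the property Z{n*a^n*u[n]}=az/(z-a)^2
With a=1/15: X(z)=(1/15)z/(z - 1/15)^2, |z| > 1/15

Answer: (1/15)z/(z - 1/15)^2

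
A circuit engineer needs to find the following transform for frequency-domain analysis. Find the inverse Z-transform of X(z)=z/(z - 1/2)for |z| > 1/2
Standard pair: z/(z-a) <-> a^n*u[n] for causal signals
With a = 1/2: x[n] = (1/2)^n*u[n]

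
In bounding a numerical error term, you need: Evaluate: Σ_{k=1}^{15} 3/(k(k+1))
Partial fractions: 3/(k(k+1)) = 3/k - 3/(k+1)
Telescoping sum: 3(1-1/16) = 3·15/16

Answer: 45/16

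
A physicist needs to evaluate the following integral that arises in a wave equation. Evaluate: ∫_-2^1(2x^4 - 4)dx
Step 1: Find antiderivative F(x) = (2/5)x^5 - 4x
Step 2: F(1) - F(-2) = -18/5 - (-24/5) = 6/5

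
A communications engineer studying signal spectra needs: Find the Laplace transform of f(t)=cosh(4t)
L{cosh(at)}=s/(s²-a²)
L{cosh(4t)}=s/(s²-16)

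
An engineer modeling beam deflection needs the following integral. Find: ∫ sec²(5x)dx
Since d/dx[tan(5x)]=5sec²(5x), integral=tan(5x)/5+C

Answer: (1/5)tan(5x)+C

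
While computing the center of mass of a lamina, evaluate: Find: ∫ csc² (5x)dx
Since d/dx[-cot(5x)] = 5csc²(5x), integral = -cot(5x)/5+C

Answer: (-1/5)cot(5x)+C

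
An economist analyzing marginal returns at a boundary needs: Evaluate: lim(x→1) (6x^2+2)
Polynomial is continuous, so substitute x = 1:
6·1^2+2 = 8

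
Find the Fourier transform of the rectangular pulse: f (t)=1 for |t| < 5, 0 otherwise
F(omega)=integral from -5 to 5 of e^(-j * omega * t) dt
=2 * sin(5 * omega)/omega=10 * sinc(5 * omega/pi)

Answer: 2 * sin(5 * omega)/omega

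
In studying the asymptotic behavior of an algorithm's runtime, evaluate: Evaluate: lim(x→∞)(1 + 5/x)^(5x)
Rewrite as [(1+5/x)^x]^5.
lim(1+5/x)^x=e^5, so limit=(e^5)^5=e^25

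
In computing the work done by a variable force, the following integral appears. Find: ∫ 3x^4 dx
Using power rule: ∫ 3x^4 dx=3/5 x^5 + C=(3/5)x^5 + C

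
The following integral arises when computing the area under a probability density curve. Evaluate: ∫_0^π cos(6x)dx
Antiderivative: sin(6x)/6
Evaluate at bounds: [sin(6·π)/6] - [sin(6·0)/6]
=((0) - (0))/6=0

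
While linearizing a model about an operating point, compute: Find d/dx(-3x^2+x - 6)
Power rule: d/dx(ax^n) = n·a·x^(n-1)
Term by term: -6·x+1

Answer: -6x+1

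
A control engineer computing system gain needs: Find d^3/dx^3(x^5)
Apply power rule 3 times:
d^1: 5x^4
d^2: 20x^3
d^3: 60x^2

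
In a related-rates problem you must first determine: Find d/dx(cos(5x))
Chain rule: d/dx[cos(u)] = -sin(u)·u' where u = 5x
u' = 5

Answer: -5·sin(5x)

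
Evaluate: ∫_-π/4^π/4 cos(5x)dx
Antiderivative: sin(5x)/5
Evaluate at bounds: [sin(5·π/4)/5] - [sin(5·-π/4)/5]
=((-√2/2) - (√2/2))/5=-√2/5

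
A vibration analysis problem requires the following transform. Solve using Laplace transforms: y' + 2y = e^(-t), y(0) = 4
Take L: sY - 4 + 2Y = 1/(s + 1)
Y(s + 2) = 1/(s + 1) + 4
Y = 1/((s + 1)(s + 2)) + 4/(s + 2)
Partial fractions: 1/((s + 1)(s + 2)) = 1/(s + 1) - 1/(s + 2)
So Y = 1/(s + 1) + 3/(s + 2)
Inverse Laplace transform (L^(-1){1/(s + 1)} = e^(-t), L^(-1){1/(s + 2)} = e^(-2t)):

Answer: y(t) = 1·e^(-t) + 3·e^(-2t)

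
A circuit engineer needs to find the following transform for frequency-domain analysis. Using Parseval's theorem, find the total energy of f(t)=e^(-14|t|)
Parseval's theorem: E = integral |f(t)|^2 dt = (1/2pi) integral |F(omega)|^2 domega
E = integral_{-inf}^{inf} e^(-28|t|) dt = 2 * integral_0^inf e^(-28t) dt = 2/(2 * 14) = 1/14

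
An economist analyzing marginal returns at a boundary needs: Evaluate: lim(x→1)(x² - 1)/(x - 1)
Factor: (x² - 1)=(x-1)(x+1)
Cancel (x-1): lim(x→1) (x+1)=2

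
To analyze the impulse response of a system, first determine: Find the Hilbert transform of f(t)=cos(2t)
The Hilbert transform shifts each frequency component by -pi/2.
H{cos(wt)}=sin(wt)
With w=2: H{cos(2t)}=sin(2t)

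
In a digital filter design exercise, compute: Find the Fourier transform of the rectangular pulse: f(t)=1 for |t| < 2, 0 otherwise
F(omega)=integral from -2 to 2 of e^(-j * omega * t) dt
=2 * sin(2 * omega)/omega=4 * sinc(2 * omega/pi)

Answer: 2 * sin(2 * omega)/omega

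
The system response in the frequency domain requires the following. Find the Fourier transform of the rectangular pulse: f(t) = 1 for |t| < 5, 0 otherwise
F(omega)=integral from -5 to 5 of e^(-j*omega*t) dt
=2*sin(5*omega)/omega=10*sinc(5*omega/pi)

Answer: 2*sin(5*omega)/omega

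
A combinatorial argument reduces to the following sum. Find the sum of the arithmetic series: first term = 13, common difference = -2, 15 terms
Last term: a_n = 13+(15-1)·-2 = -15
Sum = n(a_1+a_n)/2 = 15(13+(-15))/2 = -15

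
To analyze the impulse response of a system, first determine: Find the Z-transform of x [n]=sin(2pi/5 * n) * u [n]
Z{sin(w0*n)*u[n]}=z*sin(w0)/(z^2-2z*cos(w0)+1)
With w0=2pi/5: X(z)=z*sin(2pi/5)/(z^2-2z*cos(2pi/5)+1)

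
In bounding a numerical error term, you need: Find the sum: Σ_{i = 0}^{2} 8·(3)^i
Geometric series: S = a(1 - r^n)/(1 - r)
a = 8, r = 3, n = 3
S = 8(1-27)/-2 = 104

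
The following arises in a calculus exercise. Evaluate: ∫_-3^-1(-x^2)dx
Step 1: Find antiderivative F(x)=(-1/3)x^3
Step 2: F(-1) - F(-3)=1/3 - (9)=-26/3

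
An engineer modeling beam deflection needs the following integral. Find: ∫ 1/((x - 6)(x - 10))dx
Partial fractions: 1/((x-6)(x-10))=A/(x-6)+B/(x-10)
A=-1/4, B=1/4
∫ [-1/4· 1/(x-6)+1/4· 1/(x-10)] dx
=(1/4)[ln|x-10| - ln|x-6|]+C

Answer: (1/4)·ln|(x-10)/(x-6)|+C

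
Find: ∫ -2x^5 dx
Using power rule: ∫ -2x^5 dx = -2/6 x^6 + C = (-1/3)x^6 + C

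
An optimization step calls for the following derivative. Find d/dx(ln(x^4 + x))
Chain rule: d/dx[ln(u)]=u'/u where u=x^4+x
u'=4x^3+1

Answer: (4x^3+1)/(x^4+x)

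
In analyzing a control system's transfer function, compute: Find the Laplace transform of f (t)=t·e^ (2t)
L{t·e^(at)}=1/(s-a)²
L{t·e^(2t)}=1/(s-2)²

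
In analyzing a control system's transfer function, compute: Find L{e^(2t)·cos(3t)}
First shifting: L{e^(at)f(t)}=F(s-a)
L{cos(3t)}=s/(s²+9)
Shift: (s-2)/((s-2)²+9)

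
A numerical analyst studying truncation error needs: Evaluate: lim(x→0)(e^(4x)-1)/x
L'Hôpital (0/0): lim 4e^(4x)/1 = 4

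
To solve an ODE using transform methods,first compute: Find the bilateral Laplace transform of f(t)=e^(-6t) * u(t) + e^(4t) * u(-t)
For e^(-6t) * u(t): L=1/(s + 6), Re(s) > -6
For e^(4t) * u(-t): L=-1/(s-4), Re(s) < 4
Combined: F(s)=1/(s + 6) - 1/(s-4), -6 < Re(s) < 4

Answer: 1/(s + 6) - 1/(s-4), ROC: -6 < Re(s) < 4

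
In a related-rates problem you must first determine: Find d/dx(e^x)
Chain rule: d/dx[e^u] = e^u · u' where u = x
u' = 1

Answer: 1·e^x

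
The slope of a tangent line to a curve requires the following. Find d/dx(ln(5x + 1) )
Chain rule: d/dx[ln(u)] = u'/u where u = 5x+1
u' = 5

Answer: (5)/(5x+1)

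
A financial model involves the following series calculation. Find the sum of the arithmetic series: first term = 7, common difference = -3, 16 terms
Last term: a_n = 7+(16-1)·-3 = -38
Sum = n(a_1+a_n)/2 = 16(7+(-38))/2 = -248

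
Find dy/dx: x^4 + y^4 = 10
Differentiate: 4x^3+4y^3·(dy/dx) = 0
dy/dx = -4x^3/(4y^3)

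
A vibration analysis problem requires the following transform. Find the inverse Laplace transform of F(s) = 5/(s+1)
L^(-1){5/(s-a)} = c·e^(at)
Here a = -1, c = 5

Answer: 5e^(-t)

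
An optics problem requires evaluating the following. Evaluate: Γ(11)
Γ(n) = (n-1)! for positive integers
Γ(11) = 10! = 3628800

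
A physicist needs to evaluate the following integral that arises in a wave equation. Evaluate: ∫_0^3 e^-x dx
Antiderivative: -e^-x
Evaluate: -(e^-3 - 1)

Answer: (e^-3 - 1)/(-1)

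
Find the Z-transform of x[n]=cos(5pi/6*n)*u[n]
Z{cos(w0 * n) * u[n]} = z(z - cos(w0))/(z^2-2z * cos(w0)+1)
With w0 = 5pi/6: X(z) = z(z - cos(5pi/6))/(z^2-2z * cos(5pi/6)+1)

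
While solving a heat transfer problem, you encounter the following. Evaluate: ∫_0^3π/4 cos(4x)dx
Antiderivative: sin(4x)/4
Evaluate at bounds: [sin(4·3π/4)/4] - [sin(4·0)/4]
= ((0) - (0))/4 = 0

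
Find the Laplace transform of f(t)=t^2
L{t^n} = n!/s^(n+1)
L{t^2} = 2!/s^3 = 2/s^3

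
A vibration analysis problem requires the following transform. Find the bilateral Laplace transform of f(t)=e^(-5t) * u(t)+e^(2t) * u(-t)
For e^(-5t) * u(t): L=1/(s + 5), Re(s) > -5
For e^(2t) * u(-t): L=-1/(s-2), Re(s) < 2
Combined: F(s)=1/(s + 5) - 1/(s-2), -5 < Re(s) < 2

Answer: 1/(s + 5) - 1/(s-2), ROC: -5 < Re(s) < 2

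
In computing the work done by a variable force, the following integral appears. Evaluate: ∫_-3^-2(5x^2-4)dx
Step 1: Find antiderivative F(x)=(5/3)x^3-4x
Step 2: F(-2) - F(-3)=-16/3 - (-33)=83/3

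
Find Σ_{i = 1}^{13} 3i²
=3·n(n + 1)(2n + 1)/6=3·13·14·27/6=2457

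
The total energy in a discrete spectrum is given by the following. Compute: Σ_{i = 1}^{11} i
Using formula: Σ i^1 = n(n + 1)/2 = 11·12/2 = 66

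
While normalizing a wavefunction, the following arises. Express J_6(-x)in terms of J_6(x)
For integer n: J_n(-x)=(-1)^n J_n(x)
With n=6: J_6(-x)=(-1)^6 J_6(x)=J_6(x)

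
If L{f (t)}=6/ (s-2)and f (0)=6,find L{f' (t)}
L{f'(t)}=s·F(s) - f(0)=6s/(s-2)-6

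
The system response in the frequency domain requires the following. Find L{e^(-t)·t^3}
First shifting: L{e^(at)f(t)}=F(s-a)
L{t^3}=6/s^4
Shift s → s + 1: 6/(s + 1)^4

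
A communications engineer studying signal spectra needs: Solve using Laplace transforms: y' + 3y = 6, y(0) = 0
Take L of both sides: sY(s)-0+3Y(s) = 6/s
Y(s)(s+3) = 6/s+0
Y(s) = 6/(s(s+3))+0/(s+3)
Partial fractions: 6/(s(s+3)) = 2/s - 2/(s+3)
So Y(s) = 2/s - 2/(s+3)
Inverse transform (L^(-1){1/s} = 1, L^(-1){1/(s+3)} = e^(-3t)):

Answer: y(t) = 2-2·e^(-3t)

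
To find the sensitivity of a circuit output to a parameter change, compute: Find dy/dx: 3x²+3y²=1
Differentiate: 6x + 6y·(dy/dx)=0
dy/dx=-6x/(6y)=-1·(x/y)

Answer: dy/dx=-1·(x/y)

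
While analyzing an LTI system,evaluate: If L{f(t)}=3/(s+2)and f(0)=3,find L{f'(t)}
L{f'(t)}=s·F(s) - f(0)=3s/(s + 2) - 3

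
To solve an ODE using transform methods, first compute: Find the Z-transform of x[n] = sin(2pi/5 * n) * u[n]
Z{sin(w0 * n) * u[n]}=z * sin(w0)/(z^2-2z * cos(w0)+1)
With w0=2pi/5: X(z)=z * sin(2pi/5)/(z^2-2z * cos(2pi/5)+1)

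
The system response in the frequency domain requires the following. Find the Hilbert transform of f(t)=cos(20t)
The Hilbert transform shifts each frequency component by -pi/2.
H{cos(wt)}=sin(wt)
With w=20: H{cos(20t)}=sin(20t)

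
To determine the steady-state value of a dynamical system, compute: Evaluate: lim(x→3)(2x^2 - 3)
Polynomial is continuous, so substitute x=3:
2·3^2-3=15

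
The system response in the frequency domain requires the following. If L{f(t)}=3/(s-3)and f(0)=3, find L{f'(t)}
L{f'(t)}=s·F(s) - f(0)=3s/(s-3) - 3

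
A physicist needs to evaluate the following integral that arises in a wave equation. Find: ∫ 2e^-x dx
Since d/dx[e^-x]=- e^-x, we get -2e^-x+C

Answer: -2e^-x+C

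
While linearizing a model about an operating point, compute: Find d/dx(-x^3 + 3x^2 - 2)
Power rule: d/dx(ax^n)=n·a·x^(n-1)
Term by term: -3·x^2 + 6·x

Answer: -3x^2 + 6x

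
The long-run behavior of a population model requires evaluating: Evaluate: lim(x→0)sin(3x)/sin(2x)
sin(u) ≈ u for small u:
sin(3x)/sin(2x) ≈ 3x/(2x)=3/2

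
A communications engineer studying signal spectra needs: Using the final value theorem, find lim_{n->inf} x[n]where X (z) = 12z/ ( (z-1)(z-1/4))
Final value theorem: lim x[n]=lim_{z->1} (z-1) * X(z)
(z-1) * X(z)=12z/(z-1/4)
As z->1: 12/(1-1/4)=12/(3/4)=16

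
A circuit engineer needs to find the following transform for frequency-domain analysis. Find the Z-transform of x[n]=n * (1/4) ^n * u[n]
Using the property Z{n * a^n * u[n]}=az/(z-a)^2
With a=1/4: X(z)=(1/4)z/(z - 1/4)^2, |z| > 1/4

Answer: (1/4)z/(z - 1/4)^2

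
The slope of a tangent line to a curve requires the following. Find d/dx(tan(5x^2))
Chain rule: d/dx[tan(u)] = sec²(u)·u' where u = 5x^2
u' = 10x

Answer: 10x·sec²(5x^2)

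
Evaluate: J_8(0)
J_n(0)=0 for all n > 0 (Bessel function of first kind)
J_8(0)=0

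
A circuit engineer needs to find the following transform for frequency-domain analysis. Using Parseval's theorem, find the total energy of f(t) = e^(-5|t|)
Parseval's theorem: E=integral |f(t)|^2 dt=(1/2pi) integral |F(omega)|^2 domega
E=integral_{-inf}^{inf} e^(-10|t|) dt=2*integral_0^inf e^(-10t) dt=2/(2*5)=1/5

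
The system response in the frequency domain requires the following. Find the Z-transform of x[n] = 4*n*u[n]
Z{n * u[n]} = z/(z-1)^2
By linearity: Z{4 * n * u[n]} = 4z/(z-1)^2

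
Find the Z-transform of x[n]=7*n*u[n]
Z{n * u[n]} = z/(z-1)^2
By linearity: Z{7 * n * u[n]} = 7z/(z-1)^2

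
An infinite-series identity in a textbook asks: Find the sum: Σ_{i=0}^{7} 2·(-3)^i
Geometric series: S = a(1 - r^n)/(1 - r)
a = 2, r = -3, n = 8
S = 2(1-6561)/4 = -3280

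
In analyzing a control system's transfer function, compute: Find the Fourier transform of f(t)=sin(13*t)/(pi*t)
sin(W * t)/(pi * t)=(W/pi) * sinc(W * t/pi) is the impulse response of the ideal low-pass filter with cutoff W (here W=13).
Its Fourier transform is a rectangular function:
F(omega)=1 for |omega| < 13, 0 otherwise

Answer: rect(omega/26) [i.e., 1 for |omega| < 13, 0 otherwise]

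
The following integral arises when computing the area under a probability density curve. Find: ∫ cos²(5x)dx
Using identity cos²(u)=(1 + cos(2u))/2:
∫ (1 + cos(10x))/2 dx=x/2 + sin(10x)/20 + C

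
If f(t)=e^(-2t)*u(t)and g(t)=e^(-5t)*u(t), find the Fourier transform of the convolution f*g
By the convolution theorem: F{f*g}=F(omega)*G(omega)
F(omega)=1/(2+j*omega), G(omega)=1/(5+j*omega)
F{f*g}=1/((2+j*omega)(5+j*omega))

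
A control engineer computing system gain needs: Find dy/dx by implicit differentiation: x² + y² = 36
Differentiate both sides: 2x + 2y·(dy/dx) = 0
Solve: dy/dx = -2x/(2y) = -x/y

Answer: dy/dx = -x/y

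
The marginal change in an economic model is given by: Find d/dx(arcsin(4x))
d/dx[arcsin(u)]=u'/√(1-u²), u=4x, u'=4

Answer: 4/√(1 - 16x²)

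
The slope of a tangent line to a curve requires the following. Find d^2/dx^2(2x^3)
Apply power rule 2 times:
d^1: 6x^2
d^2: 12x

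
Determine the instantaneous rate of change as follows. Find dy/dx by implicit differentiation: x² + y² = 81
Differentiate both sides: 2x+2y·(dy/dx)=0
Solve: dy/dx=-2x/(2y)=-x/y

Answer: dy/dx=-x/y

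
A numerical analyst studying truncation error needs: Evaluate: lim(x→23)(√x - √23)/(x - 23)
Multiply by conjugate (√x + √23)/(√x + √23):
= (x - 23)/((x - 23)(√x + √23)) = 1/(√x + √23)
As x → 23: 1/(2√23)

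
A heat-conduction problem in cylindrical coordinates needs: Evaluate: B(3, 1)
B(x,y)=Γ(x)Γ(y)/Γ(x + y)=(x-1)!(y-1)!/(x + y-1)!
B(3,1)=2!·0!/3!=1/3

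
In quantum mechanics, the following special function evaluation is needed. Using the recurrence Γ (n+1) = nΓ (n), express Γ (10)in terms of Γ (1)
Γ(10) = 9Γ(9) = 9·8Γ(8) = ... = 9!·Γ(1) = 362880·Γ(1)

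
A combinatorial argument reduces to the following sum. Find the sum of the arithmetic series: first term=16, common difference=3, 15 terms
Last term: a_n = 16+(15-1)·3 = 58
Sum = n(a_1+a_n)/2 = 15(16+58)/2 = 555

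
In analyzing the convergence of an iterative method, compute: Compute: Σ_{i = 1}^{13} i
Using formula: Σ i^1 = n(n+1)/2 = 13·14/2 = 91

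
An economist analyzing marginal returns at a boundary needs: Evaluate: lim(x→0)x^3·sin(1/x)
Squeeze theorem: -|x^3| ≤ x^3·sin(1/x) ≤ |x^3|
Since x^3 → 0 as x → 0, by squeeze theorem the limit is 0

Answer: 0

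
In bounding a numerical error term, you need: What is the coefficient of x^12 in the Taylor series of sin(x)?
sin(x) has only odd powers. Coefficient of x^12 = 0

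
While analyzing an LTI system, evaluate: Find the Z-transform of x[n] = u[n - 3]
Using the time-shift property: Z{u[n-3]} = z^(-3) * z/(z-1)
= z^(-2)/(z-1)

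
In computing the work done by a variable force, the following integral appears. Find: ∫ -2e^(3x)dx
Since d/dx[e^(3x)]=3e^(3x), we get -2/3 e^(3x)+C

Answer: (-2/3)e^(3x)+C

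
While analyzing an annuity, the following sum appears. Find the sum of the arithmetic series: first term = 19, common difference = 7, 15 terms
Last term: a_n=19 + (15 - 1)·7=117
Sum=n(a_1 + a_n)/2=15(19 + 117)/2=1020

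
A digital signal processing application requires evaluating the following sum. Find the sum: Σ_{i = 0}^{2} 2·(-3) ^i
Geometric series: S=a(1 - r^n)/(1 - r)
a=2, r=-3, n=3
S=2(1+27)/4=14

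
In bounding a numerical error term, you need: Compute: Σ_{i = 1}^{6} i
Using formula: Σ i^1=n(n+1)/2=6·7/2=21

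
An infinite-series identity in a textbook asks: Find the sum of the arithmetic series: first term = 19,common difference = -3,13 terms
Last term: a_n=19+(13-1)·-3=-17
Sum=n(a_1+a_n)/2=13(19+(-17))/2=13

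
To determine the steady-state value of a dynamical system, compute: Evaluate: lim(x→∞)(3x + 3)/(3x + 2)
Divide numerator and denominator by x:
lim (3 + 3/x)/(3 + 2/x)=1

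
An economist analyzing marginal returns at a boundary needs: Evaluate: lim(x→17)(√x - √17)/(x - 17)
Multiply by conjugate (√x+√17)/(√x+√17):
= (x - 17)/((x - 17)(√x+√17)) = 1/(√x+√17)
As x → 17: 1/(2√17)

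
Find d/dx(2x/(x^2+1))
Quotient rule: (f/g)' = (f'g - fg')/g²
f = 2x, f' = 2
g = x^2 + 1, g' = 2x

Answer: (2·(x^2 + 1) - 4x^2)/(x^2 + 1)²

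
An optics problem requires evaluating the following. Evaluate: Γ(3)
Γ(n) = (n-1)! for positive integers
Γ(3) = 2! = 2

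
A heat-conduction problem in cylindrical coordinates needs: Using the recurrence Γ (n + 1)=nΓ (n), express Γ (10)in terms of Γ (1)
Γ(10)=9Γ(9)=9·8Γ(8)=...=9!·Γ(1)=362880·Γ(1)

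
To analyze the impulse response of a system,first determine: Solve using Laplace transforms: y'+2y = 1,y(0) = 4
Take L of both sides: sY(s) - 4 + 2Y(s)=1/s
Y(s)(s + 2)=1/s + 4
Y(s)=1/(s(s + 2)) + 4/(s + 2)
Partial fractions: 1/(s(s + 2))=(1/2)/s - (1/2)/(s + 2)
So Y(s)=(1/2)/s + (7/2)/(s + 2)
Inverse transform (L^(-1){1/s}=1, L^(-1){1/(s + 2)}=e^(-2t)):

Answer: y(t)=1/2 + (7/2)·e^(-2t)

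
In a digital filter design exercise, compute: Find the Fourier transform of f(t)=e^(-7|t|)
Using the standard pair: F{e^(-a|t|)}=2a/(a^2+omega^2)
With a=7: F(omega)=14/(49+omega^2)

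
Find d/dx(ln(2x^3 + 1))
Chain rule: d/dx[ln(u)] = u'/u where u = 2x^3 + 1
u' = 6x^2

Answer: (6x^2)/(2x^3 + 1)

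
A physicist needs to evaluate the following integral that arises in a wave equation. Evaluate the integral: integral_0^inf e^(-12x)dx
integral_0^inf e^(-12x) dx=[-1/12 * e^(-12x)]_0^inf
=0 - (-1/12)=1/12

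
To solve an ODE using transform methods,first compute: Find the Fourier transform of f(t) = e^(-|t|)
Using the standard pair: F{e^(-a|t|)}=2a/(a^2+omega^2)
With a=1: F(omega)=2/(1+omega^2)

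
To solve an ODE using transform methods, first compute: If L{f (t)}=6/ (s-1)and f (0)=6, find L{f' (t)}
L{f'(t)} = s·F(s) - f(0) = 6s/(s-1)-6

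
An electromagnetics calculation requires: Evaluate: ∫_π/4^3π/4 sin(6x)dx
Antiderivative: -cos(6x)/6
Evaluate at bounds: [-cos(6·3π/4)/6] - [-cos(6·π/4)/6]
=(-(0) + (0))/6=0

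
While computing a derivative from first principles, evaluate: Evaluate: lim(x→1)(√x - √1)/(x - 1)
Multiply by conjugate (√x+√1)/(√x+√1):
= (x - 1)/((x - 1)(√x+√1)) = 1/(√x+√1)
As x → 1: 1/(2√1)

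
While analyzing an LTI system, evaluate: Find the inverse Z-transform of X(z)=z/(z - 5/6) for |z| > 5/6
Standard pair: z/(z-a) <-> a^n*u[n] for causal signals
With a = 5/6: x[n] = (5/6)^n*u[n]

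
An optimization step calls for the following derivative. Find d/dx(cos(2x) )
Chain rule: d/dx[cos(u)]=-sin(u)·u' where u=2x
u'=2

Answer: -2·sin(2x)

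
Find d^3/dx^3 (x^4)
Apply power rule 3 times:
d^1: 4x^3
d^2: 12x^2
d^3: 24x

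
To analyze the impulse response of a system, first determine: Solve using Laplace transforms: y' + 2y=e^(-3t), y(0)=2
Take L: sY - 2+2Y = 1/(s+3)
Y(s+2) = 1/(s+3)+2
Y = 1/((s+3)(s+2))+2/(s+2)
Partial fractions: 1/((s+3)(s+2)) = -1/(s+3)+1/(s+2)
So Y = -1/(s+3)+3/(s+2)
Inverse Laplace transform (L^(-1){1/(s+3)} = e^(-3t), L^(-1){1/(s+2)} = e^(-2t)):

Answer: y(t) = -1·e^(-3t)+3·e^(-2t)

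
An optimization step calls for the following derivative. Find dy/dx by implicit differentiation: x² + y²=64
Differentiate both sides: 2x+2y·(dy/dx)=0
Solve: dy/dx=-2x/(2y)=-x/y

Answer: dy/dx=-x/y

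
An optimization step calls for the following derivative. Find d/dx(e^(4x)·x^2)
Product rule: (fg)'=f'g+fg'
f=e^(4x), f'=4·e^(4x)
g=x^2, g'=2x

Answer: 4·e^(4x)·x^2+2·e^(4x)·x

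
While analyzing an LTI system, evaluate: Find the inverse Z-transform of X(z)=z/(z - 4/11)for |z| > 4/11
Standard pair: z/(z-a) <-> a^n*u[n] for causal signals
With a=4/11: x[n]=(4/11)^n*u[n]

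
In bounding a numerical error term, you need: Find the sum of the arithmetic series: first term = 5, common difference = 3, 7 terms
Last term: a_n=5+(7-1)·3=23
Sum=n(a_1+a_n)/2=7(5+23)/2=98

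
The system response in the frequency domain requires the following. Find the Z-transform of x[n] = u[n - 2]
Using the time-shift property: Z{u[n-2]} = z^(-2) * z/(z-1)
= z^(-1)/(z-1)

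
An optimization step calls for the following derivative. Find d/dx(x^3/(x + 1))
Quotient rule: (f/g)' = (f'g - fg')/g²
f = x^3, f' = 3x^2
g = x+1, g' = 1

Answer: (3x^2·(x+1) - x^3)/(x+1)²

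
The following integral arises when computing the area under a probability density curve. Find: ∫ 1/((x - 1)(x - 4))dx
Partial fractions: 1/((x-1)(x-4))=A/(x-1)+B/(x-4)
A=-1/3, B=1/3
∫ [-1/3· 1/(x-1)+1/3· 1/(x-4)] dx
=(1/3)[ln|x-4| - ln|x-1|]+C

Answer: (1/3)·ln|(x-4)/(x-1)|+C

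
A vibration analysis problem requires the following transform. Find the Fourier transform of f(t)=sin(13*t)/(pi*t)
sin(W * t)/(pi * t)=(W/pi) * sinc(W * t/pi) is the impulse response of the ideal low-pass filter with cutoff W (here W=13).
Its Fourier transform is a rectangular function:
F(omega)=1 for |omega| < 13, 0 otherwise

Answer: rect(omega/26) [i.e., 1 for |omega| < 13, 0 otherwise]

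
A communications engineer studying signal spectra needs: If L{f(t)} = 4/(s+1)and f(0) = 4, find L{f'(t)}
L{f'(t)} = s·F(s) - f(0) = 4s/(s + 1) - 4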